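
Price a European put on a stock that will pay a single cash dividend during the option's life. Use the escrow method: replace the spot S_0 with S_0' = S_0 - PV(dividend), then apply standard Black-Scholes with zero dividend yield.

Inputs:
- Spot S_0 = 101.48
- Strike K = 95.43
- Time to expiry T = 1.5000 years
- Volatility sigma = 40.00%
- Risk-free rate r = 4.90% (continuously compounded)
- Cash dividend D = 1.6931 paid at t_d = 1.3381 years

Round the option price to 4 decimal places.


Answer: Price = 13.1564

Derivation:
PV(D) = D * exp(-r * t_d) = 1.6931 * 0.93653639 = 1.58564976
S_0' = S_0 - PV(D) = 101.4800 - 1.58564976 = 99.89435024
d1 = (ln(S_0'/K) + (r + sigma^2/2)*T) / (sigma*sqrt(T)) = 0.48830606
d2 = d1 - sigma*sqrt(T) = -0.00159189
exp(-rT) = 0.92913615
N(-d1) = 0.31266654; N(-d2) = 0.50063507
P = K * exp(-rT) * N(-d2) - S_0' * N(-d1) = 95.4300 * 0.92913615 * 0.50063507 - 99.89435024 * 0.31266654 = 13.1564


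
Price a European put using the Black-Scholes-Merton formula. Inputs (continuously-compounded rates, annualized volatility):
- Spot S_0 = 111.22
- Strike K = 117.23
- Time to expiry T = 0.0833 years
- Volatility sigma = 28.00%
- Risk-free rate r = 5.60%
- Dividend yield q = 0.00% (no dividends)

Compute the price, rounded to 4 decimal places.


Answer: Price = 7.0330

Derivation:
d1 = (ln(S/K) + (r - q + 0.5*sigma^2) * T) / (sigma * sqrt(T)) = -0.55309798
d2 = d1 - sigma * sqrt(T) = -0.63391085
exp(-rT) = 0.99534606; exp(-qT) = 1.00000000
P = K * exp(-rT) * N(-d2) - S_0 * exp(-qT) * N(-d1)
N(-d1) = 0.70990184; N(-d2) = 0.73693050
P = 117.2300 * 0.99534606 * 0.73693050 - 111.2200 * 1.00000000 * 0.70990184 = 7.0330


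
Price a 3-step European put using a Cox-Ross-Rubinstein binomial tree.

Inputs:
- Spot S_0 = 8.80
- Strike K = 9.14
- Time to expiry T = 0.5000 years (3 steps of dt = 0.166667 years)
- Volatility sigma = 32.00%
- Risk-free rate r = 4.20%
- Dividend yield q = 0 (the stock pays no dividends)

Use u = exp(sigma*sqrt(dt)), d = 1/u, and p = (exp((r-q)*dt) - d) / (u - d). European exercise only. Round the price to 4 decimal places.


Answer: Price = V(0,0) = 0.9312

Derivation:
dt = T/N = 0.166667
u = exp(sigma*sqrt(dt)) = 1.139557; d = 1/u = 0.877534
p = (exp((r-q)*dt) - d) / (u - d) = 0.494195
Discount per step: exp(-r*dt) = 0.993024
Stock lattice S(k, i) with i counting down-moves:
  k=0: S(0,0) = 8.8000
  k=1: S(1,0) = 10.0281; S(1,1) = 7.7223
  k=2: S(2,0) = 11.4276; S(2,1) = 8.8000; S(2,2) = 6.7766
  k=3: S(3,0) = 13.0224; S(3,1) = 10.0281; S(3,2) = 7.7223; S(3,3) = 5.9467
Terminal payoffs V(N, i) = max(K - S_T, 0):
  V(3,0) = 0.000000; V(3,1) = 0.000000; V(3,2) = 1.417700; V(3,3) = 3.193318
Backward induction: V(k, i) = exp(-r*dt) * [p * V(k+1, i) + (1-p) * V(k+1, i+1)].
  V(2,0) = exp(-r*dt) * [p*0.000000 + (1-p)*0.000000] = 0.000000
  V(2,1) = exp(-r*dt) * [p*0.000000 + (1-p)*1.417700] = 0.712077
  V(2,2) = exp(-r*dt) * [p*1.417700 + (1-p)*3.193318] = 2.299662
  V(1,0) = exp(-r*dt) * [p*0.000000 + (1-p)*0.712077] = 0.357659
  V(1,1) = exp(-r*dt) * [p*0.712077 + (1-p)*2.299662] = 1.504516
  V(0,0) = exp(-r*dt) * [p*0.357659 + (1-p)*1.504516] = 0.931203


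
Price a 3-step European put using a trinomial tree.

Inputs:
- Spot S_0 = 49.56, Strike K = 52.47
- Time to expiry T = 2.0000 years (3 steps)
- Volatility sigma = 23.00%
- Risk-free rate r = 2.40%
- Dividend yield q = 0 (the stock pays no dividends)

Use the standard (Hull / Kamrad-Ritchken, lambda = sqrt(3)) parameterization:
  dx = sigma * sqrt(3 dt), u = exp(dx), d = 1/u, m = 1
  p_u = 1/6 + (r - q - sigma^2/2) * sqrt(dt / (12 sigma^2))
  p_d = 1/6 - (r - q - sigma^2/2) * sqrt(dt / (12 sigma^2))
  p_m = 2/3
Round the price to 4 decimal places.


dt = T/N = 0.666667; dx = sigma*sqrt(3*dt) = 0.325269
u = exp(dx) = 1.384403; d = 1/u = 0.722333
p_u = 0.164156, p_m = 0.666667, p_d = 0.169177
Discount per step: exp(-r*dt) = 0.984127
Stock lattice S(k, j) with j the centered position index:
  k=0: S(0,+0) = 49.5600
  k=1: S(1,-1) = 35.7988; S(1,+0) = 49.5600; S(1,+1) = 68.6110
  k=2: S(2,-2) = 25.8587; S(2,-1) = 35.7988; S(2,+0) = 49.5600; S(2,+1) = 68.6110; S(2,+2) = 94.9853
  k=3: S(3,-3) = 18.6786; S(3,-2) = 25.8587; S(3,-1) = 35.7988; S(3,+0) = 49.5600; S(3,+1) = 68.6110; S(3,+2) = 94.9853; S(3,+3) = 131.4980
Terminal payoffs V(N, j) = max(K - S_T, 0):
  V(3,-3) = 33.791433; V(3,-2) = 26.611333; V(3,-1) = 16.671180; V(3,+0) = 2.910000; V(3,+1) = 0.000000; V(3,+2) = 0.000000; V(3,+3) = 0.000000
Backward induction: V(k, j) = exp(-r*dt) * [p_u * V(k+1, j+1) + p_m * V(k+1, j) + p_d * V(k+1, j-1)]
  V(2,-2) = exp(-r*dt) * [p_u*16.671180 + p_m*26.611333 + p_d*33.791433] = 25.778535
  V(2,-1) = exp(-r*dt) * [p_u*2.910000 + p_m*16.671180 + p_d*26.611333] = 15.838397
  V(2,+0) = exp(-r*dt) * [p_u*0.000000 + p_m*2.910000 + p_d*16.671180] = 4.684827
  V(2,+1) = exp(-r*dt) * [p_u*0.000000 + p_m*0.000000 + p_d*2.910000] = 0.484492
  V(2,+2) = exp(-r*dt) * [p_u*0.000000 + p_m*0.000000 + p_d*0.000000] = 0.000000
  V(1,-1) = exp(-r*dt) * [p_u*4.684827 + p_m*15.838397 + p_d*25.778535] = 15.440091
  V(1,+0) = exp(-r*dt) * [p_u*0.484492 + p_m*4.684827 + p_d*15.838397] = 5.788882
  V(1,+1) = exp(-r*dt) * [p_u*0.000000 + p_m*0.484492 + p_d*4.684827] = 1.097855
  V(0,+0) = exp(-r*dt) * [p_u*1.097855 + p_m*5.788882 + p_d*15.440091] = 6.546010

Answer: Price = V(0,0) = 6.5460


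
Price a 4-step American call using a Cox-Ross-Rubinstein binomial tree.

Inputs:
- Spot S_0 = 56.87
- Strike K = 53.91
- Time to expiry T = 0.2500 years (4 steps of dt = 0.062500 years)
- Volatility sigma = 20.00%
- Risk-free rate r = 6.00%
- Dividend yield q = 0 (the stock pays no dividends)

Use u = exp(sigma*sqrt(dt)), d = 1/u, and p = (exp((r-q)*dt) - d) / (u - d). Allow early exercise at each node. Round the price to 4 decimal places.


dt = T/N = 0.062500
u = exp(sigma*sqrt(dt)) = 1.051271; d = 1/u = 0.951229
p = (exp((r-q)*dt) - d) / (u - d) = 0.525057
Discount per step: exp(-r*dt) = 0.996257
Stock lattice S(k, i) with i counting down-moves:
  k=0: S(0,0) = 56.8700
  k=1: S(1,0) = 59.7858; S(1,1) = 54.0964
  k=2: S(2,0) = 62.8511; S(2,1) = 56.8700; S(2,2) = 51.4581
  k=3: S(3,0) = 66.0735; S(3,1) = 59.7858; S(3,2) = 54.0964; S(3,3) = 48.9485
  k=4: S(4,0) = 69.4612; S(4,1) = 62.8511; S(4,2) = 56.8700; S(4,3) = 51.4581; S(4,4) = 46.5612
Terminal payoffs V(N, i) = max(S_T - K, 0):
  V(4,0) = 15.551175; V(4,1) = 8.941070; V(4,2) = 2.960000; V(4,3) = 0.000000; V(4,4) = 0.000000
Backward induction: V(k, i) = exp(-r*dt) * [p * V(k+1, i) + (1-p) * V(k+1, i+1)]; then take max(V_cont, immediate exercise) for American.
  V(3,0) = exp(-r*dt) * [p*15.551175 + (1-p)*8.941070] = 12.365297; exercise = 12.163513; V(3,0) = max -> 12.365297
  V(3,1) = exp(-r*dt) * [p*8.941070 + (1-p)*2.960000] = 6.077571; exercise = 5.875787; V(3,1) = max -> 6.077571
  V(3,2) = exp(-r*dt) * [p*2.960000 + (1-p)*0.000000] = 1.548353; exercise = 0.186417; V(3,2) = max -> 1.548353
  V(3,3) = exp(-r*dt) * [p*0.000000 + (1-p)*0.000000] = 0.000000; exercise = 0.000000; V(3,3) = max -> 0.000000
  V(2,0) = exp(-r*dt) * [p*12.365297 + (1-p)*6.077571] = 9.343883; exercise = 8.941070; V(2,0) = max -> 9.343883
  V(2,1) = exp(-r*dt) * [p*6.077571 + (1-p)*1.548353] = 3.911755; exercise = 2.960000; V(2,1) = max -> 3.911755
  V(2,2) = exp(-r*dt) * [p*1.548353 + (1-p)*0.000000] = 0.809931; exercise = 0.000000; V(2,2) = max -> 0.809931
  V(1,0) = exp(-r*dt) * [p*9.343883 + (1-p)*3.911755] = 6.738617; exercise = 5.875787; V(1,0) = max -> 6.738617
  V(1,1) = exp(-r*dt) * [p*3.911755 + (1-p)*0.809931] = 2.429439; exercise = 0.186417; V(1,1) = max -> 2.429439
  V(0,0) = exp(-r*dt) * [p*6.738617 + (1-p)*2.429439] = 4.674442; exercise = 2.960000; V(0,0) = max -> 4.674442

Answer: Price = V(0,0) = 4.6744


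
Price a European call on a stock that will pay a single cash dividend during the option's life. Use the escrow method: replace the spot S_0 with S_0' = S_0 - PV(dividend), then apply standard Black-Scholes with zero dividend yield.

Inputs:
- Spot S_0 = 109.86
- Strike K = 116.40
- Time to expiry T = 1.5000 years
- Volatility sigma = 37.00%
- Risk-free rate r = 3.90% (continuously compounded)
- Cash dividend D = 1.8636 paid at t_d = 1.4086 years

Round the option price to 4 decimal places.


PV(D) = D * exp(-r * t_d) = 1.8636 * 0.94654629 = 1.76398367
S_0' = S_0 - PV(D) = 109.8600 - 1.76398367 = 108.09601633
d1 = (ln(S_0'/K) + (r + sigma^2/2)*T) / (sigma*sqrt(T)) = 0.19234527
d2 = d1 - sigma*sqrt(T) = -0.26081033
exp(-rT) = 0.94317824
N(d1) = 0.57626412; N(d2) = 0.39711939
C = S_0' * N(d1) - K * exp(-rT) * N(d2) = 108.09601633 * 0.57626412 - 116.4000 * 0.94317824 * 0.39711939 = 18.6937

Answer: Price = 18.6937


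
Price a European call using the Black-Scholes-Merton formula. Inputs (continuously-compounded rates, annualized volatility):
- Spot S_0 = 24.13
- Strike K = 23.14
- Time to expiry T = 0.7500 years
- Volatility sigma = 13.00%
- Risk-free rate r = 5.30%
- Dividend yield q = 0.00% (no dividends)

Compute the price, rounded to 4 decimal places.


d1 = (ln(S/K) + (r - q + 0.5*sigma^2) * T) / (sigma * sqrt(T)) = 0.78147164
d2 = d1 - sigma * sqrt(T) = 0.66888834
exp(-rT) = 0.96102967; exp(-qT) = 1.00000000
C = S_0 * exp(-qT) * N(d1) - K * exp(-rT) * N(d2)
N(d1) = 0.78273742; N(d2) = 0.74821664
C = 24.1300 * 1.00000000 * 0.78273742 - 23.1400 * 0.96102967 * 0.74821664 = 2.2484

Answer: Price = 2.2484


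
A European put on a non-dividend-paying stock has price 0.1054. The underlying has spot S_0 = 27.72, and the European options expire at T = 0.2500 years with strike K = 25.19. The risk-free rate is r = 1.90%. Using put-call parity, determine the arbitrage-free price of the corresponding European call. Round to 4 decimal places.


Answer: Call price = 2.7548

Derivation:
Put-call parity: C - P = S_0 * exp(-qT) - K * exp(-rT).
S_0 * exp(-qT) = 27.7200 * 1.00000000 = 27.72000000
K * exp(-rT) = 25.1900 * 0.99526126 = 25.07063123
C = P + S*exp(-qT) - K*exp(-rT)
C = 0.1054 + 27.72000000 - 25.07063123 = 2.7548


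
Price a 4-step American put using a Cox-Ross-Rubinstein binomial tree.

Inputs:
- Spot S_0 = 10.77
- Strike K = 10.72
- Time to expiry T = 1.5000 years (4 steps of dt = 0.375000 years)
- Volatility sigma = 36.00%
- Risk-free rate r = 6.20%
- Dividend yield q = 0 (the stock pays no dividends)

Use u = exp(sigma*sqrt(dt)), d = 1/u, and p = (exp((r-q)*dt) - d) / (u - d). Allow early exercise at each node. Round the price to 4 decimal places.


Answer: Price = V(0,0) = 1.3987

Derivation:
dt = T/N = 0.375000
u = exp(sigma*sqrt(dt)) = 1.246643; d = 1/u = 0.802154
p = (exp((r-q)*dt) - d) / (u - d) = 0.498029
Discount per step: exp(-r*dt) = 0.977018
Stock lattice S(k, i) with i counting down-moves:
  k=0: S(0,0) = 10.7700
  k=1: S(1,0) = 13.4263; S(1,1) = 8.6392
  k=2: S(2,0) = 16.7379; S(2,1) = 10.7700; S(2,2) = 6.9300
  k=3: S(3,0) = 20.8661; S(3,1) = 13.4263; S(3,2) = 8.6392; S(3,3) = 5.5589
  k=4: S(4,0) = 26.0126; S(4,1) = 16.7379; S(4,2) = 10.7700; S(4,3) = 6.9300; S(4,4) = 4.4591
Terminal payoffs V(N, i) = max(K - S_T, 0):
  V(4,0) = 0.000000; V(4,1) = 0.000000; V(4,2) = 0.000000; V(4,3) = 3.790024; V(4,4) = 6.260895
Backward induction: V(k, i) = exp(-r*dt) * [p * V(k+1, i) + (1-p) * V(k+1, i+1)]; then take max(V_cont, immediate exercise) for American.
  V(3,0) = exp(-r*dt) * [p*0.000000 + (1-p)*0.000000] = 0.000000; exercise = 0.000000; V(3,0) = max -> 0.000000
  V(3,1) = exp(-r*dt) * [p*0.000000 + (1-p)*0.000000] = 0.000000; exercise = 0.000000; V(3,1) = max -> 0.000000
  V(3,2) = exp(-r*dt) * [p*0.000000 + (1-p)*3.790024] = 1.858761; exercise = 2.080796; V(3,2) = max -> 2.080796
  V(3,3) = exp(-r*dt) * [p*3.790024 + (1-p)*6.260895] = 4.914724; exercise = 5.161089; V(3,3) = max -> 5.161089
  V(2,0) = exp(-r*dt) * [p*0.000000 + (1-p)*0.000000] = 0.000000; exercise = 0.000000; V(2,0) = max -> 0.000000
  V(2,1) = exp(-r*dt) * [p*0.000000 + (1-p)*2.080796] = 1.020495; exercise = 0.000000; V(2,1) = max -> 1.020495
  V(2,2) = exp(-r*dt) * [p*2.080796 + (1-p)*5.161089] = 3.543659; exercise = 3.790024; V(2,2) = max -> 3.790024
  V(1,0) = exp(-r*dt) * [p*0.000000 + (1-p)*1.020495] = 0.500487; exercise = 0.000000; V(1,0) = max -> 0.500487
  V(1,1) = exp(-r*dt) * [p*1.020495 + (1-p)*3.790024] = 2.355316; exercise = 2.080796; V(1,1) = max -> 2.355316
  V(0,0) = exp(-r*dt) * [p*0.500487 + (1-p)*2.355316] = 1.398658; exercise = 0.000000; V(0,0) = max -> 1.398658


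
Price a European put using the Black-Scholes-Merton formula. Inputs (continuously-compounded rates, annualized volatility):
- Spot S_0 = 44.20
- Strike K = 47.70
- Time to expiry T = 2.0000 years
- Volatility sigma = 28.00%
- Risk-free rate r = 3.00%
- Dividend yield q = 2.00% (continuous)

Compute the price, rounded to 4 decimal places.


Answer: Price = 8.1534

Derivation:
d1 = (ln(S/K) + (r - q + 0.5*sigma^2) * T) / (sigma * sqrt(T)) = 0.05604678
d2 = d1 - sigma * sqrt(T) = -0.33993302
exp(-rT) = 0.94176453; exp(-qT) = 0.96078944
P = K * exp(-rT) * N(-d2) - S_0 * exp(-qT) * N(-d1)
N(-d1) = 0.47765227; N(-d2) = 0.63304652
P = 47.7000 * 0.94176453 * 0.63304652 - 44.2000 * 0.96078944 * 0.47765227 = 8.1534


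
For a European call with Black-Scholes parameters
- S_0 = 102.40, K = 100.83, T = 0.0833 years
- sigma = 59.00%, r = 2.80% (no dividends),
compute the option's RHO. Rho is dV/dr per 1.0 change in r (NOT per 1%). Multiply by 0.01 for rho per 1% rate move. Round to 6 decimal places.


Answer: Rho = 4.254268

Derivation:
d1 = 0.1895744607; d2 = 0.0192901984
phi(d1) = 0.3918376155; exp(-qT) = 1.0000000000; exp(-rT) = 0.9976703179
N(d2) = 0.5076951985
Rho = K*T*exp(-rT)*N(d2) = 100.8300 * 0.0833 * 0.9976703179 * 0.5076951985 = 4.254268


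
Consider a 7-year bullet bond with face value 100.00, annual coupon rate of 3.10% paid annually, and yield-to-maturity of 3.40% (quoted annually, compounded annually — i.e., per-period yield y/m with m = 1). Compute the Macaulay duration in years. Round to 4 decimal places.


Answer: Macaulay duration = 6.3926 years

Derivation:
Coupon per period c = face * coupon_rate / m = 3.100000
Periods per year m = 1; per-period yield y/m = 0.034000
Number of cashflows N = 7
Cashflows (t years, CF_t, discount factor 1/(1+y/m)^(m*t), PV):
  t = 1.0000: CF_t = 3.100000, DF = 0.967118, PV = 2.998066
  t = 2.0000: CF_t = 3.100000, DF = 0.935317, PV = 2.899483
  t = 3.0000: CF_t = 3.100000, DF = 0.904562, PV = 2.804142
  t = 4.0000: CF_t = 3.100000, DF = 0.874818, PV = 2.711937
  t = 5.0000: CF_t = 3.100000, DF = 0.846052, PV = 2.622763
  t = 6.0000: CF_t = 3.100000, DF = 0.818233, PV = 2.536521
  t = 7.0000: CF_t = 103.100000, DF = 0.791327, PV = 81.585860
Price P = sum_t PV_t = 98.158772
Macaulay numerator sum_t t * PV_t:
  t * PV_t at t = 1.0000: 2.998066
  t * PV_t at t = 2.0000: 5.798967
  t * PV_t at t = 3.0000: 8.412427
  t * PV_t at t = 4.0000: 10.847747
  t * PV_t at t = 5.0000: 13.113814
  t * PV_t at t = 6.0000: 15.219126
  t * PV_t at t = 7.0000: 571.101018
Macaulay duration D = (sum_t t * PV_t) / P = 627.491164 / 98.158772 = 6.392614


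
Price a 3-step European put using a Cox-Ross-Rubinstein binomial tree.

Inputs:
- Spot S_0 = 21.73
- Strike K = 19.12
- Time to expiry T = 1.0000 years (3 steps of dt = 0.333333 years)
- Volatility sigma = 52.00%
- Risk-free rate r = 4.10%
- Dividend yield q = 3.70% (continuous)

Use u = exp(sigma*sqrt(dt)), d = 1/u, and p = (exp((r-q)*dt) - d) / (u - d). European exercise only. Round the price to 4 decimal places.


dt = T/N = 0.333333
u = exp(sigma*sqrt(dt)) = 1.350159; d = 1/u = 0.740654
p = (exp((r-q)*dt) - d) / (u - d) = 0.427692
Discount per step: exp(-r*dt) = 0.986426
Stock lattice S(k, i) with i counting down-moves:
  k=0: S(0,0) = 21.7300
  k=1: S(1,0) = 29.3389; S(1,1) = 16.0944
  k=2: S(2,0) = 39.6122; S(2,1) = 21.7300; S(2,2) = 11.9204
  k=3: S(3,0) = 53.4828; S(3,1) = 29.3389; S(3,2) = 16.0944; S(3,3) = 8.8289
Terminal payoffs V(N, i) = max(K - S_T, 0):
  V(3,0) = 0.000000; V(3,1) = 0.000000; V(3,2) = 3.025596; V(3,3) = 10.291127
Backward induction: V(k, i) = exp(-r*dt) * [p * V(k+1, i) + (1-p) * V(k+1, i+1)].
  V(2,0) = exp(-r*dt) * [p*0.000000 + (1-p)*0.000000] = 0.000000
  V(2,1) = exp(-r*dt) * [p*0.000000 + (1-p)*3.025596] = 1.708068
  V(2,2) = exp(-r*dt) * [p*3.025596 + (1-p)*10.291127] = 7.086206
  V(1,0) = exp(-r*dt) * [p*0.000000 + (1-p)*1.708068] = 0.964272
  V(1,1) = exp(-r*dt) * [p*1.708068 + (1-p)*7.086206] = 4.721055
  V(0,0) = exp(-r*dt) * [p*0.964272 + (1-p)*4.721055] = 3.072035

Answer: Price = V(0,0) = 3.0720


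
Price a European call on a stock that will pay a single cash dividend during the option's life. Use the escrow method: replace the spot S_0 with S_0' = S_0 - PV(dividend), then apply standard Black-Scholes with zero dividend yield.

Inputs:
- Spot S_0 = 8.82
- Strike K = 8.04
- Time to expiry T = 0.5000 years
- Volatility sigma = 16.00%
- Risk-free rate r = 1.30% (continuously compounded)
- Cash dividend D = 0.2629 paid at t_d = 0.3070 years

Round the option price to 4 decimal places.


PV(D) = D * exp(-r * t_d) = 0.2629 * 0.99601695 = 0.26185286
S_0' = S_0 - PV(D) = 8.8200 - 0.26185286 = 8.55814714
d1 = (ln(S_0'/K) + (r + sigma^2/2)*T) / (sigma*sqrt(T)) = 0.66604711
d2 = d1 - sigma*sqrt(T) = 0.55291002
exp(-rT) = 0.99352108
N(d1) = 0.74730950; N(d2) = 0.70983749
C = S_0' * N(d1) - K * exp(-rT) * N(d2) = 8.55814714 * 0.74730950 - 8.0400 * 0.99352108 * 0.70983749 = 0.7255

Answer: Price = 0.7255


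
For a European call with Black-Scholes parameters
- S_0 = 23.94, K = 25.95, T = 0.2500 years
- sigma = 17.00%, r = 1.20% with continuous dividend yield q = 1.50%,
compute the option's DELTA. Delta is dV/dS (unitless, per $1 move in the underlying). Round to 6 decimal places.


d1 = -0.9148048174; d2 = -0.9998048174
phi(d1) = 0.2625345832; exp(-qT) = 0.9962570225; exp(-rT) = 0.9970044955
N(d1) = 0.1801470527
Delta = exp(-qT) * N(d1) = 0.9962570225 * 0.1801470527 = 0.179473

Answer: Delta = 0.179473


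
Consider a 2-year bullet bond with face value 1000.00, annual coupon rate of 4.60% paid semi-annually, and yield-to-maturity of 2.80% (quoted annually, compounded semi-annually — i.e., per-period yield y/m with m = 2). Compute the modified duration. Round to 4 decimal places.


Coupon per period c = face * coupon_rate / m = 23.000000
Periods per year m = 2; per-period yield y/m = 0.014000
Number of cashflows N = 4
Cashflows (t years, CF_t, discount factor 1/(1+y/m)^(m*t), PV):
  t = 0.5000: CF_t = 23.000000, DF = 0.986193, PV = 22.682446
  t = 1.0000: CF_t = 23.000000, DF = 0.972577, PV = 22.369276
  t = 1.5000: CF_t = 23.000000, DF = 0.959149, PV = 22.060430
  t = 2.0000: CF_t = 1023.000000, DF = 0.945906, PV = 967.662283
Price P = sum_t PV_t = 1034.774435
First compute Macaulay numerator sum_t t * PV_t:
  t * PV_t at t = 0.5000: 11.341223
  t * PV_t at t = 1.0000: 22.369276
  t * PV_t at t = 1.5000: 33.090645
  t * PV_t at t = 2.0000: 1935.324566
Macaulay duration D = 2002.125710 / 1034.774435 = 1.934843
Modified duration = D / (1 + y/m) = 1.934843 / (1 + 0.014000) = 1.908129

Answer: Modified duration = 1.9081


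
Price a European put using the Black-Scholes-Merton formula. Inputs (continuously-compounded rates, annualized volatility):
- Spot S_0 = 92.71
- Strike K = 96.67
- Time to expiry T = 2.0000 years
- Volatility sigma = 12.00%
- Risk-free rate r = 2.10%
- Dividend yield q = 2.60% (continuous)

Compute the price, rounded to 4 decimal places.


Answer: Price = 8.7326

Derivation:
d1 = (ln(S/K) + (r - q + 0.5*sigma^2) * T) / (sigma * sqrt(T)) = -0.22053939
d2 = d1 - sigma * sqrt(T) = -0.39024501
exp(-rT) = 0.95886978; exp(-qT) = 0.94932887
P = K * exp(-rT) * N(-d2) - S_0 * exp(-qT) * N(-d1)
N(-d1) = 0.58727445; N(-d2) = 0.65182231
P = 96.6700 * 0.95886978 * 0.65182231 - 92.7100 * 0.94932887 * 0.58727445 = 8.7326


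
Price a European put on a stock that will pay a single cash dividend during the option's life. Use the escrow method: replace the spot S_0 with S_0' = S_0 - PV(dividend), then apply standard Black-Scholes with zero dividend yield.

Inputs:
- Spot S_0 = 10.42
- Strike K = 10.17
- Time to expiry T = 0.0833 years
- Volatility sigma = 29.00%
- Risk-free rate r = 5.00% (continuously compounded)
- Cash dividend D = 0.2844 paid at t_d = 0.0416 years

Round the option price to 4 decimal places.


PV(D) = D * exp(-r * t_d) = 0.2844 * 0.99792216 = 0.28380906
S_0' = S_0 - PV(D) = 10.4200 - 0.28380906 = 10.13619094
d1 = (ln(S_0'/K) + (r + sigma^2/2)*T) / (sigma*sqrt(T)) = 0.05182658
d2 = d1 - sigma*sqrt(T) = -0.03187246
exp(-rT) = 0.99584366
N(-d1) = 0.47933344; N(-d2) = 0.51271312
P = K * exp(-rT) * N(-d2) - S_0' * N(-d1) = 10.1700 * 0.99584366 * 0.51271312 - 10.13619094 * 0.47933344 = 0.3340

Answer: Price = 0.3340


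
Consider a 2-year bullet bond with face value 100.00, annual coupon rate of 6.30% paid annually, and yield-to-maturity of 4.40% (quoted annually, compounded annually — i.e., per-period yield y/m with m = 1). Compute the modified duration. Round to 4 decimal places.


Coupon per period c = face * coupon_rate / m = 6.300000
Periods per year m = 1; per-period yield y/m = 0.044000
Number of cashflows N = 2
Cashflows (t years, CF_t, discount factor 1/(1+y/m)^(m*t), PV):
  t = 1.0000: CF_t = 6.300000, DF = 0.957854, PV = 6.034483
  t = 2.0000: CF_t = 106.300000, DF = 0.917485, PV = 97.528662
Price P = sum_t PV_t = 103.563145
First compute Macaulay numerator sum_t t * PV_t:
  t * PV_t at t = 1.0000: 6.034483
  t * PV_t at t = 2.0000: 195.057324
Macaulay duration D = 201.091807 / 103.563145 = 1.941731
Modified duration = D / (1 + y/m) = 1.941731 / (1 + 0.044000) = 1.859896

Answer: Modified duration = 1.8599


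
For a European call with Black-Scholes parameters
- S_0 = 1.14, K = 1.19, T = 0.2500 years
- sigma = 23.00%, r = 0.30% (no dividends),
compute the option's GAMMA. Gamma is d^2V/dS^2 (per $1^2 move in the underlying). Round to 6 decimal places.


d1 = -0.3092395193; d2 = -0.4242395193
phi(d1) = 0.3803158933; exp(-qT) = 1.0000000000; exp(-rT) = 0.9992502812
Gamma = exp(-qT) * phi(d1) / (S * sigma * sqrt(T)) = 1.0000000000 * 0.3803158933 / (1.1400 * 0.2300 * 0.5000000000) = 2.900960

Answer: Gamma = 2.900960


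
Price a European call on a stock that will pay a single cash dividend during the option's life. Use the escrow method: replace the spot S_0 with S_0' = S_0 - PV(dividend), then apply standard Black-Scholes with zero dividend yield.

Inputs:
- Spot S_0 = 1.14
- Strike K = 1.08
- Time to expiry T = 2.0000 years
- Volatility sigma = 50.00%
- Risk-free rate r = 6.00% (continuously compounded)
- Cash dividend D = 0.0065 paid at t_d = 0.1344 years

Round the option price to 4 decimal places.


PV(D) = D * exp(-r * t_d) = 0.0065 * 0.99196843 = 0.00644779
S_0' = S_0 - PV(D) = 1.1400 - 0.00644779 = 1.13355221
d1 = (ln(S_0'/K) + (r + sigma^2/2)*T) / (sigma*sqrt(T)) = 0.59170017
d2 = d1 - sigma*sqrt(T) = -0.11540661
exp(-rT) = 0.88692044
N(d1) = 0.72297431; N(d2) = 0.45406142
C = S_0' * N(d1) - K * exp(-rT) * N(d2) = 1.13355221 * 0.72297431 - 1.0800 * 0.88692044 * 0.45406142 = 0.3846

Answer: Price = 0.3846


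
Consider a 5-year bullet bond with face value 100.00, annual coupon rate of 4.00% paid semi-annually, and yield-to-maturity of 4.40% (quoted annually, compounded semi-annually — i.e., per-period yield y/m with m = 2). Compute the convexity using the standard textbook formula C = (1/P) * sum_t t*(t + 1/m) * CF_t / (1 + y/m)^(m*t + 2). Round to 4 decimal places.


Coupon per period c = face * coupon_rate / m = 2.000000
Periods per year m = 2; per-period yield y/m = 0.022000
Number of cashflows N = 10
Cashflows (t years, CF_t, discount factor 1/(1+y/m)^(m*t), PV):
  t = 0.5000: CF_t = 2.000000, DF = 0.978474, PV = 1.956947
  t = 1.0000: CF_t = 2.000000, DF = 0.957411, PV = 1.914821
  t = 1.5000: CF_t = 2.000000, DF = 0.936801, PV = 1.873602
  t = 2.0000: CF_t = 2.000000, DF = 0.916635, PV = 1.833270
  t = 2.5000: CF_t = 2.000000, DF = 0.896903, PV = 1.793806
  t = 3.0000: CF_t = 2.000000, DF = 0.877596, PV = 1.755192
  t = 3.5000: CF_t = 2.000000, DF = 0.858704, PV = 1.717409
  t = 4.0000: CF_t = 2.000000, DF = 0.840220, PV = 1.680439
  t = 4.5000: CF_t = 2.000000, DF = 0.822133, PV = 1.644265
  t = 5.0000: CF_t = 102.000000, DF = 0.804435, PV = 82.052386
Price P = sum_t PV_t = 98.222138
Convexity numerator sum_t t*(t + 1/m) * CF_t / (1+y/m)^(m*t + 2):
  t = 0.5000: term = 0.936801
  t = 1.0000: term = 2.749905
  t = 1.5000: term = 5.381419
  t = 2.0000: term = 8.775960
  t = 2.5000: term = 12.880567
  t = 3.0000: term = 17.644613
  t = 3.5000: term = 23.019716
  t = 4.0000: term = 28.959666
  t = 4.5000: term = 35.420335
  t = 5.0000: term = 2160.340045
Convexity = (1/P) * sum = 2296.109026 / 98.222138 = 23.376696

Answer: Convexity = 23.3767


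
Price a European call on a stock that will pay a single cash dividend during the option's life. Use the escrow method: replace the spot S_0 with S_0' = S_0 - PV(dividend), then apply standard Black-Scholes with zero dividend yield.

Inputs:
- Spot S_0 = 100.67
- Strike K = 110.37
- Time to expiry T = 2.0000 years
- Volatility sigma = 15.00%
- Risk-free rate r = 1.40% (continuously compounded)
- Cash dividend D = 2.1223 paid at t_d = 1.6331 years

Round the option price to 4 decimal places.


Answer: Price = 5.0164

Derivation:
PV(D) = D * exp(-r * t_d) = 2.1223 * 0.97739599 = 2.07432750
S_0' = S_0 - PV(D) = 100.6700 - 2.07432750 = 98.59567250
d1 = (ln(S_0'/K) + (r + sigma^2/2)*T) / (sigma*sqrt(T)) = -0.29373681
d2 = d1 - sigma*sqrt(T) = -0.50586884
exp(-rT) = 0.97238837
N(d1) = 0.38447951; N(d2) = 0.30647436
C = S_0' * N(d1) - K * exp(-rT) * N(d2) = 98.59567250 * 0.38447951 - 110.3700 * 0.97238837 * 0.30647436 = 5.0164


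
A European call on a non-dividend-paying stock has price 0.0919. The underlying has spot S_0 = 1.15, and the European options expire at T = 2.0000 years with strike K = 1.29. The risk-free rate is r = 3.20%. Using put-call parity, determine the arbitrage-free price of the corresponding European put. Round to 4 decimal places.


Put-call parity: C - P = S_0 * exp(-qT) - K * exp(-rT).
S_0 * exp(-qT) = 1.1500 * 1.00000000 = 1.15000000
K * exp(-rT) = 1.2900 * 0.93800500 = 1.21002645
P = C - S*exp(-qT) + K*exp(-rT)
P = 0.0919 - 1.15000000 + 1.21002645 = 0.1519

Answer: Put price = 0.1519


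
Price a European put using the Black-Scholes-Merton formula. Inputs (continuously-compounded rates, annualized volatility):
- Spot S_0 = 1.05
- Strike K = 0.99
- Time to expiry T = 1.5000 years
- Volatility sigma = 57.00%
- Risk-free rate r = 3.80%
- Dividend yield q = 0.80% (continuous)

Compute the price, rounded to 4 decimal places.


d1 = (ln(S/K) + (r - q + 0.5*sigma^2) * T) / (sigma * sqrt(T)) = 0.49779863
d2 = d1 - sigma * sqrt(T) = -0.20030595
exp(-rT) = 0.94459407; exp(-qT) = 0.98807171
P = K * exp(-rT) * N(-d2) - S_0 * exp(-qT) * N(-d1)
N(-d1) = 0.30931299; N(-d2) = 0.57937935
P = 0.9900 * 0.94459407 * 0.57937935 - 1.0500 * 0.98807171 * 0.30931299 = 0.2209

Answer: Price = 0.2209


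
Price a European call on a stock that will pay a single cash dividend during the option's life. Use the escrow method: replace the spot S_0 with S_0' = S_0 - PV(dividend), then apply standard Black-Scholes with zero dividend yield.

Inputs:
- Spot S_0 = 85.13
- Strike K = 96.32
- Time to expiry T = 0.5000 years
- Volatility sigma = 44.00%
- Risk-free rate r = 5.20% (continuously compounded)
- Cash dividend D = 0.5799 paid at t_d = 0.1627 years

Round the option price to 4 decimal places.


Answer: Price = 6.9888

Derivation:
PV(D) = D * exp(-r * t_d) = 0.5799 * 0.99157529 = 0.57501451
S_0' = S_0 - PV(D) = 85.1300 - 0.57501451 = 84.55498549
d1 = (ln(S_0'/K) + (r + sigma^2/2)*T) / (sigma*sqrt(T)) = -0.17958565
d2 = d1 - sigma*sqrt(T) = -0.49071264
exp(-rT) = 0.97433509
N(d1) = 0.42873893; N(d2) = 0.31181485
C = S_0' * N(d1) - K * exp(-rT) * N(d2) = 84.55498549 * 0.42873893 - 96.3200 * 0.97433509 * 0.31181485 = 6.9888


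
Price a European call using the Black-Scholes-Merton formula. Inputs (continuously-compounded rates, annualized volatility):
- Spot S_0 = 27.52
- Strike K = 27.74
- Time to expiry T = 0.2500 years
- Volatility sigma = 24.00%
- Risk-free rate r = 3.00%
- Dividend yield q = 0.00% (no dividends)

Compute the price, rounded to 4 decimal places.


Answer: Price = 1.3106

Derivation:
d1 = (ln(S/K) + (r - q + 0.5*sigma^2) * T) / (sigma * sqrt(T)) = 0.05614665
d2 = d1 - sigma * sqrt(T) = -0.06385335
exp(-rT) = 0.99252805; exp(-qT) = 1.00000000
C = S_0 * exp(-qT) * N(d1) - K * exp(-rT) * N(d2)
N(d1) = 0.52238751; N(d2) = 0.47454350
C = 27.5200 * 1.00000000 * 0.52238751 - 27.7400 * 0.99252805 * 0.47454350 = 1.3106


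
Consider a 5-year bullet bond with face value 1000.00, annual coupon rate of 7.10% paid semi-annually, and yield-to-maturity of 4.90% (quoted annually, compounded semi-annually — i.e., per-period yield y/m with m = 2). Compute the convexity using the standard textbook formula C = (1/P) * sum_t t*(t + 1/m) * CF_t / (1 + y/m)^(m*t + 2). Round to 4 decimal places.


Coupon per period c = face * coupon_rate / m = 35.500000
Periods per year m = 2; per-period yield y/m = 0.024500
Number of cashflows N = 10
Cashflows (t years, CF_t, discount factor 1/(1+y/m)^(m*t), PV):
  t = 0.5000: CF_t = 35.500000, DF = 0.976086, PV = 34.651049
  t = 1.0000: CF_t = 35.500000, DF = 0.952744, PV = 33.822400
  t = 1.5000: CF_t = 35.500000, DF = 0.929960, PV = 33.013568
  t = 2.0000: CF_t = 35.500000, DF = 0.907721, PV = 32.224078
  t = 2.5000: CF_t = 35.500000, DF = 0.886013, PV = 31.453468
  t = 3.0000: CF_t = 35.500000, DF = 0.864825, PV = 30.701287
  t = 3.5000: CF_t = 35.500000, DF = 0.844143, PV = 29.967093
  t = 4.0000: CF_t = 35.500000, DF = 0.823957, PV = 29.250457
  t = 4.5000: CF_t = 35.500000, DF = 0.804252, PV = 28.550958
  t = 5.0000: CF_t = 1035.500000, DF = 0.785019, PV = 812.887557
Price P = sum_t PV_t = 1096.521916
Convexity numerator sum_t t*(t + 1/m) * CF_t / (1+y/m)^(m*t + 2):
  t = 0.5000: term = 16.506784
  t = 1.0000: term = 48.336117
  t = 1.5000: term = 94.360405
  t = 2.0000: term = 153.506433
  t = 2.5000: term = 224.753197
  t = 3.0000: term = 307.129795
  t = 3.5000: term = 399.713415
  t = 4.0000: term = 501.627377
  t = 4.5000: term = 612.039260
  t = 5.0000: term = 21298.020671
Convexity = (1/P) * sum = 23655.993454 / 1096.521916 = 21.573662

Answer: Convexity = 21.5737


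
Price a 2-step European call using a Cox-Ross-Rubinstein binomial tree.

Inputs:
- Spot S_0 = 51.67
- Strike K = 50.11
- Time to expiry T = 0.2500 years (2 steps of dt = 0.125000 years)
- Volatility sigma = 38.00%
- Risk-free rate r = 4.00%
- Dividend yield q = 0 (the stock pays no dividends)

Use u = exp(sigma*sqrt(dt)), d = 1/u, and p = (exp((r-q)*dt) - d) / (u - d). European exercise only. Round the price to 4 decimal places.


Answer: Price = V(0,0) = 4.8453

Derivation:
dt = T/N = 0.125000
u = exp(sigma*sqrt(dt)) = 1.143793; d = 1/u = 0.874284
p = (exp((r-q)*dt) - d) / (u - d) = 0.485062
Discount per step: exp(-r*dt) = 0.995012
Stock lattice S(k, i) with i counting down-moves:
  k=0: S(0,0) = 51.6700
  k=1: S(1,0) = 59.0998; S(1,1) = 45.1742
  k=2: S(2,0) = 67.5980; S(2,1) = 51.6700; S(2,2) = 39.4951
Terminal payoffs V(N, i) = max(S_T - K, 0):
  V(2,0) = 17.487968; V(2,1) = 1.560000; V(2,2) = 0.000000
Backward induction: V(k, i) = exp(-r*dt) * [p * V(k+1, i) + (1-p) * V(k+1, i+1)].
  V(1,0) = exp(-r*dt) * [p*17.487968 + (1-p)*1.560000] = 9.239730
  V(1,1) = exp(-r*dt) * [p*1.560000 + (1-p)*0.000000] = 0.752922
  V(0,0) = exp(-r*dt) * [p*9.239730 + (1-p)*0.752922] = 4.845259


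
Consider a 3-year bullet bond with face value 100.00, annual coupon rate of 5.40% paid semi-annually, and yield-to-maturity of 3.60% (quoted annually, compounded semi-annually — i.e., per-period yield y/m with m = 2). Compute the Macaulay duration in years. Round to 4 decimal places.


Answer: Macaulay duration = 2.8151 years

Derivation:
Coupon per period c = face * coupon_rate / m = 2.700000
Periods per year m = 2; per-period yield y/m = 0.018000
Number of cashflows N = 6
Cashflows (t years, CF_t, discount factor 1/(1+y/m)^(m*t), PV):
  t = 0.5000: CF_t = 2.700000, DF = 0.982318, PV = 2.652259
  t = 1.0000: CF_t = 2.700000, DF = 0.964949, PV = 2.605363
  t = 1.5000: CF_t = 2.700000, DF = 0.947887, PV = 2.559295
  t = 2.0000: CF_t = 2.700000, DF = 0.931127, PV = 2.514043
  t = 2.5000: CF_t = 2.700000, DF = 0.914663, PV = 2.469590
  t = 3.0000: CF_t = 102.700000, DF = 0.898490, PV = 92.274941
Price P = sum_t PV_t = 105.075491
Macaulay numerator sum_t t * PV_t:
  t * PV_t at t = 0.5000: 1.326130
  t * PV_t at t = 1.0000: 2.605363
  t * PV_t at t = 1.5000: 3.838943
  t * PV_t at t = 2.0000: 5.028085
  t * PV_t at t = 2.5000: 6.173975
  t * PV_t at t = 3.0000: 276.824823
Macaulay duration D = (sum_t t * PV_t) / P = 295.797319 / 105.075491 = 2.815093


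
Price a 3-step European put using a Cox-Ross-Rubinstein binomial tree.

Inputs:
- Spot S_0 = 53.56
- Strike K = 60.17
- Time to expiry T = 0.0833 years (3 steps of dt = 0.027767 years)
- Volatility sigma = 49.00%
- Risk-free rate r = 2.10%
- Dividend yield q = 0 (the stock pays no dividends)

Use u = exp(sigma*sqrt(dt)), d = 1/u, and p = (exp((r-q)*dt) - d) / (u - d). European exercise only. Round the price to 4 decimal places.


dt = T/N = 0.027767
u = exp(sigma*sqrt(dt)) = 1.085076; d = 1/u = 0.921594
p = (exp((r-q)*dt) - d) / (u - d) = 0.483167
Discount per step: exp(-r*dt) = 0.999417
Stock lattice S(k, i) with i counting down-moves:
  k=0: S(0,0) = 53.5600
  k=1: S(1,0) = 58.1167; S(1,1) = 49.3606
  k=2: S(2,0) = 63.0610; S(2,1) = 53.5600; S(2,2) = 45.4904
  k=3: S(3,0) = 68.4260; S(3,1) = 58.1167; S(3,2) = 49.3606; S(3,3) = 41.9237
Terminal payoffs V(N, i) = max(K - S_T, 0):
  V(3,0) = 0.000000; V(3,1) = 2.053312; V(3,2) = 10.809417; V(3,3) = 18.246291
Backward induction: V(k, i) = exp(-r*dt) * [p * V(k+1, i) + (1-p) * V(k+1, i+1)].
  V(2,0) = exp(-r*dt) * [p*0.000000 + (1-p)*2.053312] = 1.060602
  V(2,1) = exp(-r*dt) * [p*2.053312 + (1-p)*10.809417] = 6.574925
  V(2,2) = exp(-r*dt) * [p*10.809417 + (1-p)*18.246291] = 14.644500
  V(1,0) = exp(-r*dt) * [p*1.060602 + (1-p)*6.574925] = 3.908309
  V(1,1) = exp(-r*dt) * [p*6.574925 + (1-p)*14.644500] = 10.739288
  V(0,0) = exp(-r*dt) * [p*3.908309 + (1-p)*10.739288] = 7.434451

Answer: Price = V(0,0) = 7.4345


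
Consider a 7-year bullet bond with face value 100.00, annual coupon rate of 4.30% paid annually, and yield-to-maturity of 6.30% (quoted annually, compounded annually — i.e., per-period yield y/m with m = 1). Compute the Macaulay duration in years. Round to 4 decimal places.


Coupon per period c = face * coupon_rate / m = 4.300000
Periods per year m = 1; per-period yield y/m = 0.063000
Number of cashflows N = 7
Cashflows (t years, CF_t, discount factor 1/(1+y/m)^(m*t), PV):
  t = 1.0000: CF_t = 4.300000, DF = 0.940734, PV = 4.045155
  t = 2.0000: CF_t = 4.300000, DF = 0.884980, PV = 3.805414
  t = 3.0000: CF_t = 4.300000, DF = 0.832531, PV = 3.579882
  t = 4.0000: CF_t = 4.300000, DF = 0.783190, PV = 3.367716
  t = 5.0000: CF_t = 4.300000, DF = 0.736773, PV = 3.168124
  t = 6.0000: CF_t = 4.300000, DF = 0.693107, PV = 2.980361
  t = 7.0000: CF_t = 104.300000, DF = 0.652029, PV = 68.006662
Price P = sum_t PV_t = 88.953313
Macaulay numerator sum_t t * PV_t:
  t * PV_t at t = 1.0000: 4.045155
  t * PV_t at t = 2.0000: 7.610828
  t * PV_t at t = 3.0000: 10.739645
  t * PV_t at t = 4.0000: 13.470862
  t * PV_t at t = 5.0000: 15.840619
  t * PV_t at t = 6.0000: 17.882166
  t * PV_t at t = 7.0000: 476.046632
Macaulay duration D = (sum_t t * PV_t) / P = 545.635907 / 88.953313 = 6.133958

Answer: Macaulay duration = 6.1340 years


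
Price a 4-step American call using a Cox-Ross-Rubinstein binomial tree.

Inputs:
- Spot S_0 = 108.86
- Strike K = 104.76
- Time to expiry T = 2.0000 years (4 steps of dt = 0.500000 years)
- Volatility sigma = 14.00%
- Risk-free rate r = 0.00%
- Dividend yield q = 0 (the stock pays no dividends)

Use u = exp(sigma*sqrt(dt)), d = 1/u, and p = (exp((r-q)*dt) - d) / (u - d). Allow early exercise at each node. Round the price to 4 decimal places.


Answer: Price = V(0,0) = 10.7323

Derivation:
dt = T/N = 0.500000
u = exp(sigma*sqrt(dt)) = 1.104061; d = 1/u = 0.905747
p = (exp((r-q)*dt) - d) / (u - d) = 0.475271
Discount per step: exp(-r*dt) = 1.000000
Stock lattice S(k, i) with i counting down-moves:
  k=0: S(0,0) = 108.8600
  k=1: S(1,0) = 120.1881; S(1,1) = 98.5996
  k=2: S(2,0) = 132.6949; S(2,1) = 108.8600; S(2,2) = 89.3064
  k=3: S(3,0) = 146.5032; S(3,1) = 120.1881; S(3,2) = 98.5996; S(3,3) = 80.8890
  k=4: S(4,0) = 161.7485; S(4,1) = 132.6949; S(4,2) = 108.8600; S(4,3) = 89.3064; S(4,4) = 73.2650
Terminal payoffs V(N, i) = max(S_T - K, 0):
  V(4,0) = 56.988466; V(4,1) = 27.934906; V(4,2) = 4.100000; V(4,3) = 0.000000; V(4,4) = 0.000000
Backward induction: V(k, i) = exp(-r*dt) * [p * V(k+1, i) + (1-p) * V(k+1, i+1)]; then take max(V_cont, immediate exercise) for American.
  V(3,0) = exp(-r*dt) * [p*56.988466 + (1-p)*27.934906] = 41.743234; exercise = 41.743234; V(3,0) = max -> 41.743234
  V(3,1) = exp(-r*dt) * [p*27.934906 + (1-p)*4.100000] = 15.428050; exercise = 15.428050; V(3,1) = max -> 15.428050
  V(3,2) = exp(-r*dt) * [p*4.100000 + (1-p)*0.000000] = 1.948613; exercise = 0.000000; V(3,2) = max -> 1.948613
  V(3,3) = exp(-r*dt) * [p*0.000000 + (1-p)*0.000000] = 0.000000; exercise = 0.000000; V(3,3) = max -> 0.000000
  V(2,0) = exp(-r*dt) * [p*41.743234 + (1-p)*15.428050] = 27.934906; exercise = 27.934906; V(2,0) = max -> 27.934906
  V(2,1) = exp(-r*dt) * [p*15.428050 + (1-p)*1.948613] = 8.355005; exercise = 4.100000; V(2,1) = max -> 8.355005
  V(2,2) = exp(-r*dt) * [p*1.948613 + (1-p)*0.000000] = 0.926120; exercise = 0.000000; V(2,2) = max -> 0.926120
  V(1,0) = exp(-r*dt) * [p*27.934906 + (1-p)*8.355005] = 17.660773; exercise = 15.428050; V(1,0) = max -> 17.660773
  V(1,1) = exp(-r*dt) * [p*8.355005 + (1-p)*0.926120] = 4.456857; exercise = 0.000000; V(1,1) = max -> 4.456857
  V(0,0) = exp(-r*dt) * [p*17.660773 + (1-p)*4.456857] = 10.732301; exercise = 4.100000; V(0,0) = max -> 10.732301


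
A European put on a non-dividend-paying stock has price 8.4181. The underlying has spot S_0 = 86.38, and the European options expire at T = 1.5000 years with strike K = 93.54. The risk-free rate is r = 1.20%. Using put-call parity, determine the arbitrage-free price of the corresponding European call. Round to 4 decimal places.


Put-call parity: C - P = S_0 * exp(-qT) - K * exp(-rT).
S_0 * exp(-qT) = 86.3800 * 1.00000000 = 86.38000000
K * exp(-rT) = 93.5400 * 0.98216103 = 91.87134297
C = P + S*exp(-qT) - K*exp(-rT)
C = 8.4181 + 86.38000000 - 91.87134297 = 2.9268

Answer: Call price = 2.9268


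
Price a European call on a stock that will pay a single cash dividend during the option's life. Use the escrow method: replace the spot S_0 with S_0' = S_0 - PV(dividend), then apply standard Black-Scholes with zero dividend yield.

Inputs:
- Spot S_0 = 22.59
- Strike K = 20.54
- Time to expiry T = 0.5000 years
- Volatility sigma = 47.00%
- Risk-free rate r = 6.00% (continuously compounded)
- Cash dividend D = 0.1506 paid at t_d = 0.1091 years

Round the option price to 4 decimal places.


PV(D) = D * exp(-r * t_d) = 0.1506 * 0.99347538 = 0.14961739
S_0' = S_0 - PV(D) = 22.5900 - 0.14961739 = 22.44038261
d1 = (ln(S_0'/K) + (r + sigma^2/2)*T) / (sigma*sqrt(T)) = 0.52269612
d2 = d1 - sigma*sqrt(T) = 0.19035593
exp(-rT) = 0.97044553
N(d1) = 0.69940713; N(d2) = 0.57548489
C = S_0' * N(d1) - K * exp(-rT) * N(d2) = 22.44038261 * 0.69940713 - 20.5400 * 0.97044553 * 0.57548489 = 4.2239

Answer: Price = 4.2239


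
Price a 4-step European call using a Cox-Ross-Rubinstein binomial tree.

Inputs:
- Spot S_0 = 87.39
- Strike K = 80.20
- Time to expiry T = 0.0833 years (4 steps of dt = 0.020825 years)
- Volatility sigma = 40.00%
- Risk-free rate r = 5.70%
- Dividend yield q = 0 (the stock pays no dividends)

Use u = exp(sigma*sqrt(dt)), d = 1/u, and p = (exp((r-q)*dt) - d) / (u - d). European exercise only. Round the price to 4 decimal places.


dt = T/N = 0.020825
u = exp(sigma*sqrt(dt)) = 1.059422; d = 1/u = 0.943911
p = (exp((r-q)*dt) - d) / (u - d) = 0.495856
Discount per step: exp(-r*dt) = 0.998814
Stock lattice S(k, i) with i counting down-moves:
  k=0: S(0,0) = 87.3900
  k=1: S(1,0) = 92.5829; S(1,1) = 82.4884
  k=2: S(2,0) = 98.0843; S(2,1) = 87.3900; S(2,2) = 77.8617
  k=3: S(3,0) = 103.9127; S(3,1) = 92.5829; S(3,2) = 82.4884; S(3,3) = 73.4945
  k=4: S(4,0) = 110.0874; S(4,1) = 98.0843; S(4,2) = 87.3900; S(4,3) = 77.8617; S(4,4) = 69.3723
Terminal payoffs V(N, i) = max(S_T - K, 0):
  V(4,0) = 29.887420; V(4,1) = 17.884349; V(4,2) = 7.190000; V(4,3) = 0.000000; V(4,4) = 0.000000
Backward induction: V(k, i) = exp(-r*dt) * [p * V(k+1, i) + (1-p) * V(k+1, i+1)].
  V(3,0) = exp(-r*dt) * [p*29.887420 + (1-p)*17.884349] = 23.807861
  V(3,1) = exp(-r*dt) * [p*17.884349 + (1-p)*7.190000] = 12.478032
  V(3,2) = exp(-r*dt) * [p*7.190000 + (1-p)*0.000000] = 3.560972
  V(3,3) = exp(-r*dt) * [p*0.000000 + (1-p)*0.000000] = 0.000000
  V(2,0) = exp(-r*dt) * [p*23.807861 + (1-p)*12.478032] = 18.074522
  V(2,1) = exp(-r*dt) * [p*12.478032 + (1-p)*3.560972] = 7.973075
  V(2,2) = exp(-r*dt) * [p*3.560972 + (1-p)*0.000000] = 1.763633
  V(1,0) = exp(-r*dt) * [p*18.074522 + (1-p)*7.973075] = 12.966533
  V(1,1) = exp(-r*dt) * [p*7.973075 + (1-p)*1.763633] = 4.836874
  V(0,0) = exp(-r*dt) * [p*12.966533 + (1-p)*4.836874] = 8.857490

Answer: Price = V(0,0) = 8.8575
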